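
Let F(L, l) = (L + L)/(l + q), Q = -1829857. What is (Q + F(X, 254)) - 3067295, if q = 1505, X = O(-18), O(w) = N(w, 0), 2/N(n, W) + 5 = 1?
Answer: -8614090369/1759 ≈ -4.8972e+6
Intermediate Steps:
N(n, W) = -½ (N(n, W) = 2/(-5 + 1) = 2/(-4) = 2*(-¼) = -½)
O(w) = -½
X = -½ ≈ -0.50000
F(L, l) = 2*L/(1505 + l) (F(L, l) = (L + L)/(l + 1505) = (2*L)/(1505 + l) = 2*L/(1505 + l))
(Q + F(X, 254)) - 3067295 = (-1829857 + 2*(-½)/(1505 + 254)) - 3067295 = (-1829857 + 2*(-½)/1759) - 3067295 = (-1829857 + 2*(-½)*(1/1759)) - 3067295 = (-1829857 - 1/1759) - 3067295 = -3218718464/1759 - 3067295 = -8614090369/1759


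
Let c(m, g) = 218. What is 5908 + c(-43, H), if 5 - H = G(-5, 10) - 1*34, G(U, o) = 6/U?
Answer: 6126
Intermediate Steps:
H = 201/5 (H = 5 - (6/(-5) - 1*34) = 5 - (6*(-⅕) - 34) = 5 - (-6/5 - 34) = 5 - 1*(-176/5) = 5 + 176/5 = 201/5 ≈ 40.200)
5908 + c(-43, H) = 5908 + 218 = 6126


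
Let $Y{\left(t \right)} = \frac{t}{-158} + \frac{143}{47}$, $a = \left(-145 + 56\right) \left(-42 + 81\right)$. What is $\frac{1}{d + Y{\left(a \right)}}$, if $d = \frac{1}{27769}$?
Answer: $\frac{206212594}{5157571565} \approx 0.039982$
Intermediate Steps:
$a = -3471$ ($a = \left(-89\right) 39 = -3471$)
$Y{\left(t \right)} = \frac{143}{47} - \frac{t}{158}$ ($Y{\left(t \right)} = t \left(- \frac{1}{158}\right) + 143 \cdot \frac{1}{47} = - \frac{t}{158} + \frac{143}{47} = \frac{143}{47} - \frac{t}{158}$)
$d = \frac{1}{27769} \approx 3.6011 \cdot 10^{-5}$
$\frac{1}{d + Y{\left(a \right)}} = \frac{1}{\frac{1}{27769} + \left(\frac{143}{47} - - \frac{3471}{158}\right)} = \frac{1}{\frac{1}{27769} + \left(\frac{143}{47} + \frac{3471}{158}\right)} = \frac{1}{\frac{1}{27769} + \frac{185731}{7426}} = \frac{1}{\frac{5157571565}{206212594}} = \frac{206212594}{5157571565}$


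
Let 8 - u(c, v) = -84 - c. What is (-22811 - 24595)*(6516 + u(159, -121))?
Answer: -320796402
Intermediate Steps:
u(c, v) = 92 + c (u(c, v) = 8 - (-84 - c) = 8 + (84 + c) = 92 + c)
(-22811 - 24595)*(6516 + u(159, -121)) = (-22811 - 24595)*(6516 + (92 + 159)) = -47406*(6516 + 251) = -47406*6767 = -320796402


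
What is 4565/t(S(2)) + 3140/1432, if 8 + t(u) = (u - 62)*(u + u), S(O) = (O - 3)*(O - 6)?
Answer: -631875/84488 ≈ -7.4789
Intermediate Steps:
S(O) = (-6 + O)*(-3 + O) (S(O) = (-3 + O)*(-6 + O) = (-6 + O)*(-3 + O))
t(u) = -8 + 2*u*(-62 + u) (t(u) = -8 + (u - 62)*(u + u) = -8 + (-62 + u)*(2*u) = -8 + 2*u*(-62 + u))
4565/t(S(2)) + 3140/1432 = 4565/(-8 - 124*(18 + 2² - 9*2) + 2*(18 + 2² - 9*2)²) + 3140/1432 = 4565/(-8 - 124*(18 + 4 - 18) + 2*(18 + 4 - 18)²) + 3140*(1/1432) = 4565/(-8 - 124*4 + 2*4²) + 785/358 = 4565/(-8 - 496 + 2*16) + 785/358 = 4565/(-8 - 496 + 32) + 785/358 = 4565/(-472) + 785/358 = 4565*(-1/472) + 785/358 = -4565/472 + 785/358 = -631875/84488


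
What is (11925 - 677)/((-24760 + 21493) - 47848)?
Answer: -11248/51115 ≈ -0.22005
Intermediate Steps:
(11925 - 677)/((-24760 + 21493) - 47848) = 11248/(-3267 - 47848) = 11248/(-51115) = 11248*(-1/51115) = -11248/51115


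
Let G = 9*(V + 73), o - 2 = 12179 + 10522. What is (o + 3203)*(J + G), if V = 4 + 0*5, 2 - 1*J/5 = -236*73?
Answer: 2249754758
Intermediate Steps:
J = 86150 (J = 10 - (-1180)*73 = 10 - 5*(-17228) = 10 + 86140 = 86150)
o = 22703 (o = 2 + (12179 + 10522) = 2 + 22701 = 22703)
V = 4 (V = 4 + 0 = 4)
G = 693 (G = 9*(4 + 73) = 9*77 = 693)
(o + 3203)*(J + G) = (22703 + 3203)*(86150 + 693) = 25906*86843 = 2249754758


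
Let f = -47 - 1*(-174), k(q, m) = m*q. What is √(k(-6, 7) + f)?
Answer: √85 ≈ 9.2195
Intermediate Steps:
f = 127 (f = -47 + 174 = 127)
√(k(-6, 7) + f) = √(7*(-6) + 127) = √(-42 + 127) = √85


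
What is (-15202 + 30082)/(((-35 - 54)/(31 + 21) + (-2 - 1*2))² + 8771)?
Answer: 1297920/767903 ≈ 1.6902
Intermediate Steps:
(-15202 + 30082)/(((-35 - 54)/(31 + 21) + (-2 - 1*2))² + 8771) = 14880/((-89/52 + (-2 - 2))² + 8771) = 14880/((-89*1/52 - 4)² + 8771) = 14880/((-89/52 - 4)² + 8771) = 14880/((-297/52)² + 8771) = 14880/(88209/2704 + 8771) = 14880/(23804993/2704) = 14880*(2704/23804993) = 1297920/767903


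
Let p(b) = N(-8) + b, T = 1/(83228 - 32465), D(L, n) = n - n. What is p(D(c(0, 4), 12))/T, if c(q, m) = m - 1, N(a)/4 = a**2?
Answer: 12995328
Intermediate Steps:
N(a) = 4*a**2
c(q, m) = -1 + m
D(L, n) = 0
T = 1/50763 ≈ 1.9699e-5
p(b) = 256 + b (p(b) = 4*(-8)**2 + b = 4*64 + b = 256 + b)
p(D(c(0, 4), 12))/T = (256 + 0)/(1/50763) = 256*50763 = 12995328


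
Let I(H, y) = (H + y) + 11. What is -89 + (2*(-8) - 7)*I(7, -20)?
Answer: -43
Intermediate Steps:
I(H, y) = 11 + H + y
-89 + (2*(-8) - 7)*I(7, -20) = -89 + (2*(-8) - 7)*(11 + 7 - 20) = -89 + (-16 - 7)*(-2) = -89 - 23*(-2) = -89 + 46 = -43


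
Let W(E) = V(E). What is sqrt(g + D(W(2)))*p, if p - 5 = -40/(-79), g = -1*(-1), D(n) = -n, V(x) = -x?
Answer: 435*sqrt(3)/79 ≈ 9.5372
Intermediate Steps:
W(E) = -E
g = 1
p = 435/79 (p = 5 - 40/(-79) = 5 - 40*(-1/79) = 5 + 40/79 = 435/79 ≈ 5.5063)
sqrt(g + D(W(2)))*p = sqrt(1 - (-1)*2)*(435/79) = sqrt(1 - 1*(-2))*(435/79) = sqrt(1 + 2)*(435/79) = sqrt(3)*(435/79) = 435*sqrt(3)/79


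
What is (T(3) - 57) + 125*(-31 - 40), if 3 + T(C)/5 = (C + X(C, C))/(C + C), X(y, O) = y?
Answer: -8942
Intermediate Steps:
T(C) = -10 (T(C) = -15 + 5*((C + C)/(C + C)) = -15 + 5*((2*C)/((2*C))) = -15 + 5*((2*C)*(1/(2*C))) = -15 + 5*1 = -15 + 5 = -10)
(T(3) - 57) + 125*(-31 - 40) = (-10 - 57) + 125*(-31 - 40) = -67 + 125*(-71) = -67 - 8875 = -8942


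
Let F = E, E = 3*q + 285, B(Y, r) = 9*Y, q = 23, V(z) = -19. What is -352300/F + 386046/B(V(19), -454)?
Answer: -10939088/3363 ≈ -3252.8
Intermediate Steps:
E = 354 (E = 3*23 + 285 = 69 + 285 = 354)
F = 354
-352300/F + 386046/B(V(19), -454) = -352300/354 + 386046/((9*(-19))) = -352300*1/354 + 386046/(-171) = -176150/177 + 386046*(-1/171) = -176150/177 - 42894/19 = -10939088/3363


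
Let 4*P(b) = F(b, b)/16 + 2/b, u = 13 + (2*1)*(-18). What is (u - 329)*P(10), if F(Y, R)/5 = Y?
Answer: -1463/5 ≈ -292.60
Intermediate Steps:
F(Y, R) = 5*Y
u = -23 (u = 13 + 2*(-18) = 13 - 36 = -23)
P(b) = 1/(2*b) + 5*b/64 (P(b) = ((5*b)/16 + 2/b)/4 = ((5*b)*(1/16) + 2/b)/4 = (5*b/16 + 2/b)/4 = (2/b + 5*b/16)/4 = 1/(2*b) + 5*b/64)
(u - 329)*P(10) = (-23 - 329)*((1/64)*(32 + 5*10**2)/10) = -11*(32 + 5*100)/(2*10) = -11*(32 + 500)/(2*10) = -11*532/(2*10) = -352*133/160 = -1463/5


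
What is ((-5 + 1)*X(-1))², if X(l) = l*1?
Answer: 16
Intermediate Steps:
X(l) = l
((-5 + 1)*X(-1))² = ((-5 + 1)*(-1))² = (-4*(-1))² = 4² = 16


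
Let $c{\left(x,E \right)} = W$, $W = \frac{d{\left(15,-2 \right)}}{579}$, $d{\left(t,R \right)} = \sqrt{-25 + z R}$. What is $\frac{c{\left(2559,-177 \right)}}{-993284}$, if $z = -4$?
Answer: $- \frac{i \sqrt{17}}{575111436} \approx - 7.1692 \cdot 10^{-9} i$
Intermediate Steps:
$d{\left(t,R \right)} = \sqrt{-25 - 4 R}$
$W = \frac{i \sqrt{17}}{579}$ ($W = \frac{\sqrt{-25 - -8}}{579} = \sqrt{-25 + 8} \cdot \frac{1}{579} = \sqrt{-17} \cdot \frac{1}{579} = i \sqrt{17} \cdot \frac{1}{579} = \frac{i \sqrt{17}}{579} \approx 0.0071211 i$)
$c{\left(x,E \right)} = \frac{i \sqrt{17}}{579}$
$\frac{c{\left(2559,-177 \right)}}{-993284} = \frac{\frac{1}{579} i \sqrt{17}}{-993284} = \frac{i \sqrt{17}}{579} \left(- \frac{1}{993284}\right) = - \frac{i \sqrt{17}}{575111436}$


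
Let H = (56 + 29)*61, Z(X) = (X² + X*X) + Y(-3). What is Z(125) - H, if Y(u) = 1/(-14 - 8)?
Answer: 573429/22 ≈ 26065.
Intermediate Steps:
Y(u) = -1/22 (Y(u) = 1/(-22) = -1/22)
Z(X) = -1/22 + 2*X² (Z(X) = (X² + X*X) - 1/22 = (X² + X²) - 1/22 = 2*X² - 1/22 = -1/22 + 2*X²)
H = 5185 (H = 85*61 = 5185)
Z(125) - H = (-1/22 + 2*125²) - 1*5185 = (-1/22 + 2*15625) - 5185 = (-1/22 + 31250) - 5185 = 687499/22 - 5185 = 573429/22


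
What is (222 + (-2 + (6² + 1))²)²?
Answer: 2093809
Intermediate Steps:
(222 + (-2 + (6² + 1))²)² = (222 + (-2 + (36 + 1))²)² = (222 + (-2 + 37)²)² = (222 + 35²)² = (222 + 1225)² = 1447² = 2093809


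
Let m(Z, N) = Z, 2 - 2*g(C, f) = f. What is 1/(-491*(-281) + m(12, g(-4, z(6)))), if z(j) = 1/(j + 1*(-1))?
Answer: 1/137983 ≈ 7.2473e-6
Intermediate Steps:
z(j) = 1/(-1 + j) (z(j) = 1/(j - 1) = 1/(-1 + j))
g(C, f) = 1 - f/2
1/(-491*(-281) + m(12, g(-4, z(6)))) = 1/(-491*(-281) + 12) = 1/(137971 + 12) = 1/137983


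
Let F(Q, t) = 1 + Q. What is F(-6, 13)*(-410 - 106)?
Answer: 2580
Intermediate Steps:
F(-6, 13)*(-410 - 106) = (1 - 6)*(-410 - 106) = -5*(-516) = 2580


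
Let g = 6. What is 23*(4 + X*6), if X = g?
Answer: 920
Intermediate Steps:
X = 6
23*(4 + X*6) = 23*(4 + 6*6) = 23*(4 + 36) = 23*40 = 920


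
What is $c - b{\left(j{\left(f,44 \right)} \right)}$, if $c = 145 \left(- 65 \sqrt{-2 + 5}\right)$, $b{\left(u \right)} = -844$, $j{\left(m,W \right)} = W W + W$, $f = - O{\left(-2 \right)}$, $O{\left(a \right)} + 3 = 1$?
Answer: $844 - 9425 \sqrt{3} \approx -15481.0$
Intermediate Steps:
$O{\left(a \right)} = -2$ ($O{\left(a \right)} = -3 + 1 = -2$)
$f = 2$ ($f = \left(-1\right) \left(-2\right) = 2$)
$j{\left(m,W \right)} = W + W^{2}$ ($j{\left(m,W \right)} = W^{2} + W = W + W^{2}$)
$c = - 9425 \sqrt{3}$ ($c = 145 \left(- 65 \sqrt{3}\right) = - 9425 \sqrt{3} \approx -16325.0$)
$c - b{\left(j{\left(f,44 \right)} \right)} = - 9425 \sqrt{3} - -844 = - 9425 \sqrt{3} + 844 = 844 - 9425 \sqrt{3}$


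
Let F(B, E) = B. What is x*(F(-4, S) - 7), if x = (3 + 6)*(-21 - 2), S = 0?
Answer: 2277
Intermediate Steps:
x = -207 (x = 9*(-23) = -207)
x*(F(-4, S) - 7) = -207*(-4 - 7) = -207*(-11) = 2277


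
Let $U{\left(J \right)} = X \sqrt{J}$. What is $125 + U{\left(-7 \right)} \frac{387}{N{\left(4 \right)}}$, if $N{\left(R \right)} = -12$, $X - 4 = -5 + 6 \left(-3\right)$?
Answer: $125 + \frac{2451 i \sqrt{7}}{4} \approx 125.0 + 1621.2 i$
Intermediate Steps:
$X = -19$ ($X = 4 + \left(-5 + 6 \left(-3\right)\right) = 4 - 23 = -19$)
$U{\left(J \right)} = - 19 \sqrt{J}$
$125 + U{\left(-7 \right)} \frac{387}{N{\left(4 \right)}} = 125 + - 19 \sqrt{-7} \frac{387}{-12} = 125 + - 19 i \sqrt{7} \cdot 387 \left(- \frac{1}{12}\right) = 125 + - 19 i \sqrt{7} \left(- \frac{129}{4}\right) = 125 + \frac{2451 i \sqrt{7}}{4}$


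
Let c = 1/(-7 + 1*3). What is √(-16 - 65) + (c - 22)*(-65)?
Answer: 5785/4 + 9*I ≈ 1446.3 + 9.0*I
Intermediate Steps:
c = -¼ (c = 1/(-7 + 3) = 1/(-4) = -¼ ≈ -0.25000)
√(-16 - 65) + (c - 22)*(-65) = √(-16 - 65) + (-¼ - 22)*(-65) = √(-81) - 89/4*(-65) = 9*I + 5785/4 = 5785/4 + 9*I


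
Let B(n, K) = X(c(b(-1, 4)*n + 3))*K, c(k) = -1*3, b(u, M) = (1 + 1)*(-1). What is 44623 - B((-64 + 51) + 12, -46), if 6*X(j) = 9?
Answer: 44692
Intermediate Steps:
b(u, M) = -2 (b(u, M) = 2*(-1) = -2)
c(k) = -3
X(j) = 3/2 (X(j) = (⅙)*9 = 3/2)
B(n, K) = 3*K/2
44623 - B((-64 + 51) + 12, -46) = 44623 - 3*(-46)/2 = 44623 - 1*(-69) = 44623 + 69 = 44692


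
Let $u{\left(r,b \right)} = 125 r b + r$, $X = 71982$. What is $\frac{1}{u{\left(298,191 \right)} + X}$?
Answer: $\frac{1}{7187030} \approx 1.3914 \cdot 10^{-7}$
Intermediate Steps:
$u{\left(r,b \right)} = r + 125 b r$ ($u{\left(r,b \right)} = 125 b r + r = r + 125 b r$)
$\frac{1}{u{\left(298,191 \right)} + X} = \frac{1}{298 \left(1 + 125 \cdot 191\right) + 71982} = \frac{1}{298 \left(1 + 23875\right) + 71982} = \frac{1}{298 \cdot 23876 + 71982} = \frac{1}{7115048 + 71982} = \frac{1}{7187030}$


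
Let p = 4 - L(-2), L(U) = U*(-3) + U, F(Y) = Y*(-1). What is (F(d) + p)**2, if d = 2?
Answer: 4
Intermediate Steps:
F(Y) = -Y
L(U) = -2*U (L(U) = -3*U + U = -2*U)
p = 0 (p = 4 - (-2)*(-2) = 4 - 1*4 = 4 - 4 = 0)
(F(d) + p)**2 = (-1*2 + 0)**2 = (-2 + 0)**2 = (-2)**2 = 4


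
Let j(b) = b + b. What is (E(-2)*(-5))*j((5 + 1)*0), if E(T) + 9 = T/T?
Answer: 0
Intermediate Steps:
E(T) = -8 (E(T) = -9 + T/T = -9 + 1 = -8)
j(b) = 2*b
(E(-2)*(-5))*j((5 + 1)*0) = (-8*(-5))*(2*((5 + 1)*0)) = 40*(2*(6*0)) = 40*(2*0) = 40*0 = 0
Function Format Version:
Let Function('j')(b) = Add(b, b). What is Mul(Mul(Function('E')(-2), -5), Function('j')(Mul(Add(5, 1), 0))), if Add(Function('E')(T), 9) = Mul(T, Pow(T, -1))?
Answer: 0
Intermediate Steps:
Function('E')(T) = -8 (Function('E')(T) = Add(-9, Mul(T, Pow(T, -1))) = Add(-9, 1) = -8)
Function('j')(b) = Mul(2, b)
Mul(Mul(Function('E')(-2), -5), Function('j')(Mul(Add(5, 1), 0))) = Mul(Mul(-8, -5), Mul(2, Mul(Add(5, 1), 0))) = Mul(40, Mul(2, Mul(6, 0))) = Mul(40, Mul(2, 0)) = Mul(40, 0) = 0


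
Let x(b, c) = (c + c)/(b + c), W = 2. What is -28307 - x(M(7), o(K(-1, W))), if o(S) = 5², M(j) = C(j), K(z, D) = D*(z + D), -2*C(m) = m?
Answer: -1217301/43 ≈ -28309.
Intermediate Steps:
C(m) = -m/2
K(z, D) = D*(D + z)
M(j) = -j/2
o(S) = 25
x(b, c) = 2*c/(b + c) (x(b, c) = (2*c)/(b + c) = 2*c/(b + c))
-28307 - x(M(7), o(K(-1, W))) = -28307 - 2*25/(-½*7 + 25) = -28307 - 2*25/(-7/2 + 25) = -28307 - 2*25/43/2 = -28307 - 2*25*2/43 = -28307 - 1*100/43 = -28307 - 100/43 = -1217301/43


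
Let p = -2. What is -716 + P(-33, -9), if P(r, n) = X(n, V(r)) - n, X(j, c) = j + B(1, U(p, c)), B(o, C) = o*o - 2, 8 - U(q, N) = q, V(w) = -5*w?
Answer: -717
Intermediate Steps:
U(q, N) = 8 - q
B(o, C) = -2 + o² (B(o, C) = o² - 2 = -2 + o²)
X(j, c) = -1 + j (X(j, c) = j + (-2 + 1²) = j + (-2 + 1) = j - 1 = -1 + j)
P(r, n) = -1 (P(r, n) = (-1 + n) - n = -1)
-716 + P(-33, -9) = -716 - 1 = -717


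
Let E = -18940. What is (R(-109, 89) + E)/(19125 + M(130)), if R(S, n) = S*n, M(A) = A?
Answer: -28641/19255 ≈ -1.4875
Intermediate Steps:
(R(-109, 89) + E)/(19125 + M(130)) = (-109*89 - 18940)/(19125 + 130) = (-9701 - 18940)/19255 = -28641*1/19255 = -28641/19255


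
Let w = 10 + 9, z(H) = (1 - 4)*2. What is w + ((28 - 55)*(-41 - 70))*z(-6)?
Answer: -17963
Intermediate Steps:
z(H) = -6 (z(H) = -3*2 = -6)
w = 19
w + ((28 - 55)*(-41 - 70))*z(-6) = 19 + ((28 - 55)*(-41 - 70))*(-6) = 19 - 27*(-111)*(-6) = 19 + 2997*(-6) = 19 - 17982 = -17963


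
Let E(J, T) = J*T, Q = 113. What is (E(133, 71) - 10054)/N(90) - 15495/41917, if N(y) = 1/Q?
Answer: -2894090926/41917 ≈ -69043.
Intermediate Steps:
N(y) = 1/113
(E(133, 71) - 10054)/N(90) - 15495/41917 = (133*71 - 10054)/(1/113) - 15495/41917 = (9443 - 10054)*113 - 15495*1/41917 = -611*113 - 15495/41917 = -69043 - 15495/41917 = -2894090926/41917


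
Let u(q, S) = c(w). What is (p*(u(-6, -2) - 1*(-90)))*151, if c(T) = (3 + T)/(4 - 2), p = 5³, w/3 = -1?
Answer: 1698750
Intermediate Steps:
w = -3 (w = 3*(-1) = -3)
p = 125
c(T) = 3/2 + T/2 (c(T) = (3 + T)/2 = (3 + T)*(½) = 3/2 + T/2)
u(q, S) = 0 (u(q, S) = 3/2 + (½)*(-3) = 3/2 - 3/2 = 0)
(p*(u(-6, -2) - 1*(-90)))*151 = (125*(0 - 1*(-90)))*151 = (125*(0 + 90))*151 = (125*90)*151 = 11250*151 = 1698750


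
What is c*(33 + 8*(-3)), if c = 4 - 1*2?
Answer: 18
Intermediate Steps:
c = 2 (c = 4 - 2 = 2)
c*(33 + 8*(-3)) = 2*(33 + 8*(-3)) = 2*(33 - 24) = 2*9 = 18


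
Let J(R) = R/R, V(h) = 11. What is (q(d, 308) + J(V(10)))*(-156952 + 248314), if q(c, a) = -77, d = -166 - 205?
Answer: -6943512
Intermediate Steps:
d = -371
J(R) = 1
(q(d, 308) + J(V(10)))*(-156952 + 248314) = (-77 + 1)*(-156952 + 248314) = -76*91362 = -6943512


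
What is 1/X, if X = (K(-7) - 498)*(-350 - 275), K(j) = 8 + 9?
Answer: 1/300625 ≈ 3.3264e-6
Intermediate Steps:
K(j) = 17
X = 300625 (X = (17 - 498)*(-350 - 275) = -481*(-625) = 300625)
1/X = 1/300625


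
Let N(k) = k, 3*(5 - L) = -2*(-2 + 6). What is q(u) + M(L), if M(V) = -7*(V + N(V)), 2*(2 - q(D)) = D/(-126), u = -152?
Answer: -6674/63 ≈ -105.94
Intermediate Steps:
q(D) = 2 + D/252 (q(D) = 2 - D/(2*(-126)) = 2 - D*(-1)/(2*126) = 2 - (-1)*D/252 = 2 + D/252)
L = 23/3 (L = 5 - (-2)*(-2 + 6)/3 = 5 - (-2)*4/3 = 5 - 1/3*(-8) = 5 + 8/3 = 23/3 ≈ 7.6667)
M(V) = -14*V (M(V) = -7*(V + V) = -14*V)
q(u) + M(L) = (2 + (1/252)*(-152)) - 14*23/3 = (2 - 38/63) - 322/3 = 88/63 - 322/3 = -6674/63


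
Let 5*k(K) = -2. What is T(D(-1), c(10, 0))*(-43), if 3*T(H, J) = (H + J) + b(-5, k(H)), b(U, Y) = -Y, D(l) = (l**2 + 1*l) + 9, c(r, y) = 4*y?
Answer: -2021/15 ≈ -134.73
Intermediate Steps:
k(K) = -2/5 (k(K) = (1/5)*(-2) = -2/5)
D(l) = 9 + l + l**2 (D(l) = (l**2 + l) + 9 = (l + l**2) + 9 = 9 + l + l**2)
T(H, J) = 2/15 + H/3 + J/3 (T(H, J) = ((H + J) - 1*(-2/5))/3 = ((H + J) + 2/5)/3 = (2/5 + H + J)/3 = 2/15 + H/3 + J/3)
T(D(-1), c(10, 0))*(-43) = (2/15 + (9 - 1 + (-1)**2)/3 + (4*0)/3)*(-43) = (2/15 + (9 - 1 + 1)/3 + (1/3)*0)*(-43) = (2/15 + (1/3)*9 + 0)*(-43) = (2/15 + 3 + 0)*(-43) = (47/15)*(-43) = -2021/15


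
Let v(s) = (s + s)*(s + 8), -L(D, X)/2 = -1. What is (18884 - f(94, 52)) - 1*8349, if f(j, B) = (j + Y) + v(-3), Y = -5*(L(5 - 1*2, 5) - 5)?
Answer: 10456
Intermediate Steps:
L(D, X) = 2 (L(D, X) = -2*(-1) = 2)
v(s) = 2*s*(8 + s) (v(s) = (2*s)*(8 + s) = 2*s*(8 + s))
Y = 15 (Y = -5*(2 - 5) = -5*(-3) = 15)
f(j, B) = -15 + j (f(j, B) = (j + 15) + 2*(-3)*(8 - 3) = (15 + j) + 2*(-3)*5 = (15 + j) - 30 = -15 + j)
(18884 - f(94, 52)) - 1*8349 = (18884 - (-15 + 94)) - 1*8349 = (18884 - 1*79) - 8349 = (18884 - 79) - 8349 = 18805 - 8349 = 10456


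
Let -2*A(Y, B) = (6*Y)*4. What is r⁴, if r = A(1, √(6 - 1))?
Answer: 20736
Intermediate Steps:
A(Y, B) = -12*Y (A(Y, B) = -6*Y*4/2 = -12*Y)
r = -12 (r = -12*1 = -12)
r⁴ = (-12)⁴ = 20736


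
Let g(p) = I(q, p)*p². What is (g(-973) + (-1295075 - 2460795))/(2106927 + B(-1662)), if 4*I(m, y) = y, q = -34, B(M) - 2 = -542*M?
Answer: -936190797/12030932 ≈ -77.815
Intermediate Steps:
B(M) = 2 - 542*M
I(m, y) = y/4
g(p) = p³/4 (g(p) = (p/4)*p² = p³/4)
(g(-973) + (-1295075 - 2460795))/(2106927 + B(-1662)) = ((¼)*(-973)³ + (-1295075 - 2460795))/(2106927 + (2 - 542*(-1662))) = ((¼)*(-921167317) - 3755870)/(2106927 + (2 + 900804)) = (-921167317/4 - 3755870)/(2106927 + 900806) = -936190797/4/3007733 = -936190797/4*1/3007733 = -936190797/12030932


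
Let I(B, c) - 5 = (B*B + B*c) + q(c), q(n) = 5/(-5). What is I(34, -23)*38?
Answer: 14364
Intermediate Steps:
q(n) = -1 (q(n) = 5*(-⅕) = -1)
I(B, c) = 4 + B² + B*c (I(B, c) = 5 + ((B*B + B*c) - 1) = 5 + ((B² + B*c) - 1) = 5 + (-1 + B² + B*c) = 4 + B² + B*c)
I(34, -23)*38 = (4 + 34² + 34*(-23))*38 = (4 + 1156 - 782)*38 = 378*38 = 14364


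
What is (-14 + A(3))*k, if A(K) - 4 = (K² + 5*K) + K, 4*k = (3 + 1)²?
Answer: 68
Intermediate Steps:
k = 4 (k = (3 + 1)²/4 = (¼)*4² = (¼)*16 = 4)
A(K) = 4 + K² + 6*K (A(K) = 4 + ((K² + 5*K) + K) = 4 + (K² + 6*K) = 4 + K² + 6*K)
(-14 + A(3))*k = (-14 + (4 + 3² + 6*3))*4 = (-14 + (4 + 9 + 18))*4 = (-14 + 31)*4 = 17*4 = 68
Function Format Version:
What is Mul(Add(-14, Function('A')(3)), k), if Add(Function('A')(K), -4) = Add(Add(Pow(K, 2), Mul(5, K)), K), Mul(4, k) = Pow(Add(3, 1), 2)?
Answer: 68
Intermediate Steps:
k = 4 (k = Mul(Rational(1, 4), Pow(Add(3, 1), 2)) = Mul(Rational(1, 4), Pow(4, 2)) = Mul(Rational(1, 4), 16) = 4)
Function('A')(K) = Add(4, Pow(K, 2), Mul(6, K)) (Function('A')(K) = Add(4, Add(Add(Pow(K, 2), Mul(5, K)), K)) = Add(4, Add(Pow(K, 2), Mul(6, K))) = Add(4, Pow(K, 2), Mul(6, K)))
Mul(Add(-14, Function('A')(3)), k) = Mul(Add(-14, Add(4, Pow(3, 2), Mul(6, 3))), 4) = Mul(Add(-14, Add(4, 9, 18)), 4) = Mul(Add(-14, 31), 4) = Mul(17, 4) = 68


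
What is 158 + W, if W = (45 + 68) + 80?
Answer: 351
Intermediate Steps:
W = 193 (W = 113 + 80 = 193)
158 + W = 158 + 193 = 351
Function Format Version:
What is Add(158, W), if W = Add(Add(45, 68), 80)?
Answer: 351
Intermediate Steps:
W = 193 (W = Add(113, 80) = 193)
Add(158, W) = Add(158, 193) = 351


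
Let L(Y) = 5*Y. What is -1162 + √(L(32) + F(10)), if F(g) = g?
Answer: -1162 + √170 ≈ -1149.0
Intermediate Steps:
-1162 + √(L(32) + F(10)) = -1162 + √(5*32 + 10) = -1162 + √(160 + 10) = -1162 + √170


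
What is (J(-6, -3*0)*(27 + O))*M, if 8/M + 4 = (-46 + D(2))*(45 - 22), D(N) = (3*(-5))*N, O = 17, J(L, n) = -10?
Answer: 440/219 ≈ 2.0091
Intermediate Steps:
D(N) = -15*N
M = -1/219 (M = 8/(-4 + (-46 - 15*2)*(45 - 22)) = 8/(-4 + (-46 - 30)*23) = 8/(-4 - 76*23) = 8/(-4 - 1748) = 8/(-1752) = 8*(-1/1752) = -1/219 ≈ -0.0045662)
(J(-6, -3*0)*(27 + O))*M = -10*(27 + 17)*(-1/219) = -10*44*(-1/219) = -440*(-1/219) = 440/219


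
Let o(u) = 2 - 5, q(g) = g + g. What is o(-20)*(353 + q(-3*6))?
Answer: -951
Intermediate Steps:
q(g) = 2*g
o(u) = -3
o(-20)*(353 + q(-3*6)) = -3*(353 + 2*(-3*6)) = -3*(353 + 2*(-18)) = -3*(353 - 36) = -3*317 = -951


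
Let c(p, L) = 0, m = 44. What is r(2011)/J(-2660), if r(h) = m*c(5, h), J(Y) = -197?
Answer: 0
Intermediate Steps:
r(h) = 0 (r(h) = 44*0 = 0)
r(2011)/J(-2660) = 0/(-197) = 0*(-1/197) = 0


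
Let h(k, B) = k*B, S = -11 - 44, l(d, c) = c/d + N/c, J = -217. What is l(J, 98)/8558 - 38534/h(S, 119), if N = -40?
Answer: 295701367/50225735 ≈ 5.8874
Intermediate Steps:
l(d, c) = -40/c + c/d (l(d, c) = c/d - 40/c = -40/c + c/d)
S = -55
h(k, B) = B*k
l(J, 98)/8558 - 38534/h(S, 119) = (-40/98 + 98/(-217))/8558 - 38534/(119*(-55)) = (-40*1/98 + 98*(-1/217))*(1/8558) - 38534/(-6545) = (-20/49 - 14/31)*(1/8558) - 38534*(-1/6545) = -1306/1519*1/8558 + 38534/6545 = -653/6499801 + 38534/6545 = 295701367/50225735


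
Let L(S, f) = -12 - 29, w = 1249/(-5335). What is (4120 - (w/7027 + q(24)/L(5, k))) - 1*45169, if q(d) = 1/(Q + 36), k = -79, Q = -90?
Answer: -3407097642089629/83000745630 ≈ -41049.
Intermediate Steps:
w = -1249/5335 (w = 1249*(-1/5335) = -1249/5335 ≈ -0.23411)
L(S, f) = -41
q(d) = -1/54 (q(d) = 1/(-90 + 36) = 1/(-54) = -1/54)
(4120 - (w/7027 + q(24)/L(5, k))) - 1*45169 = (4120 - (-1249/5335/7027 - 1/54/(-41))) - 1*45169 = (4120 - (-1249/5335*1/7027 - 1/54*(-1/41))) - 45169 = (4120 - (-1249/37489045 + 1/2214)) - 45169 = (4120 - 1*34723759/83000745630) - 45169 = (4120 - 34723759/83000745630) - 45169 = 341963037271841/83000745630 - 45169 = -3407097642089629/83000745630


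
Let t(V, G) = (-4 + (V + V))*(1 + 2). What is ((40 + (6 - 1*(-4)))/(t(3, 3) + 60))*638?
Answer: 1450/3 ≈ 483.33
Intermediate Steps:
t(V, G) = -12 + 6*V (t(V, G) = (-4 + 2*V)*3 = -12 + 6*V)
((40 + (6 - 1*(-4)))/(t(3, 3) + 60))*638 = ((40 + (6 - 1*(-4)))/((-12 + 6*3) + 60))*638 = ((40 + (6 + 4))/((-12 + 18) + 60))*638 = ((40 + 10)/(6 + 60))*638 = (50/66)*638 = (50*(1/66))*638 = (25/33)*638 = 1450/3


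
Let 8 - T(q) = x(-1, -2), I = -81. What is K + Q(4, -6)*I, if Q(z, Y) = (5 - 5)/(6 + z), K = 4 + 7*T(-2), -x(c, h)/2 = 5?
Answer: 130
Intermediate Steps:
x(c, h) = -10 (x(c, h) = -2*5 = -10)
T(q) = 18 (T(q) = 8 - 1*(-10) = 8 + 10 = 18)
K = 130 (K = 4 + 7*18 = 4 + 126 = 130)
Q(z, Y) = 0 (Q(z, Y) = 0/(6 + z) = 0)
K + Q(4, -6)*I = 130 + 0*(-81) = 130 + 0 = 130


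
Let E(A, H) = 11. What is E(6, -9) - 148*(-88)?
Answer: 13035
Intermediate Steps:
E(6, -9) - 148*(-88) = 11 - 148*(-88) = 11 + 13024 = 13035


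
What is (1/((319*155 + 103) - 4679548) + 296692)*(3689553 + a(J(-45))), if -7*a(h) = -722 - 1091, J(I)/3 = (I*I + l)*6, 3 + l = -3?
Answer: 1267158889952957547/1157500 ≈ 1.0947e+12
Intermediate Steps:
l = -6 (l = -3 - 3 = -6)
J(I) = -108 + 18*I² (J(I) = 3*((I*I - 6)*6) = 3*((I² - 6)*6) = 3*((-6 + I²)*6) = 3*(-36 + 6*I²) = -108 + 18*I²)
a(h) = 259 (a(h) = -(-722 - 1091)/7 = -⅐*(-1813) = 259)
(1/((319*155 + 103) - 4679548) + 296692)*(3689553 + a(J(-45))) = (1/((319*155 + 103) - 4679548) + 296692)*(3689553 + 259) = (1/((49445 + 103) - 4679548) + 296692)*3689812 = (1/(49548 - 4679548) + 296692)*3689812 = (1/(-4630000) + 296692)*3689812 = (-1/4630000 + 296692)*3689812 = (1373683959999/4630000)*3689812 = 1267158889952957547/1157500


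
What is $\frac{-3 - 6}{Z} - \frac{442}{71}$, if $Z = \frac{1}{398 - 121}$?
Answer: $- \frac{177445}{71} \approx -2499.2$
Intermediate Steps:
$Z = \frac{1}{277} \approx 0.0036101$
$\frac{-3 - 6}{Z} - \frac{442}{71} = \left(-3 - 6\right) \frac{1}{\frac{1}{277}} - \frac{442}{71} = \left(-3 - 6\right) 277 - \frac{442}{71} = \left(-9\right) 277 - \frac{442}{71} = -2493 - \frac{442}{71} = - \frac{177445}{71}$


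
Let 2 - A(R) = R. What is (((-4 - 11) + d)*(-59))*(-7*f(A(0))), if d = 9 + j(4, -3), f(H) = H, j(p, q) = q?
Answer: -7434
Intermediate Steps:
A(R) = 2 - R
d = 6 (d = 9 - 3 = 6)
(((-4 - 11) + d)*(-59))*(-7*f(A(0))) = (((-4 - 11) + 6)*(-59))*(-7*(2 - 1*0)) = ((-15 + 6)*(-59))*(-7*(2 + 0)) = (-9*(-59))*(-7*2) = 531*(-14) = -7434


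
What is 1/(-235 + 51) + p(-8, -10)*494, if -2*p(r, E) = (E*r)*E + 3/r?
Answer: 18187721/92 ≈ 1.9769e+5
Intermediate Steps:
p(r, E) = -3/(2*r) - r*E²/2 (p(r, E) = -((E*r)*E + 3/r)/2 = -(r*E² + 3/r)/2 = -(3/r + r*E²)/2 = -3/(2*r) - r*E²/2)
1/(-235 + 51) + p(-8, -10)*494 = 1/(-235 + 51) + ((½)*(-3 - 1*(-10)²*(-8)²)/(-8))*494 = 1/(-184) + ((½)*(-⅛)*(-3 - 1*100*64))*494 = -1/184 + ((½)*(-⅛)*(-3 - 6400))*494 = -1/184 + ((½)*(-⅛)*(-6403))*494 = -1/184 + (6403/16)*494 = -1/184 + 1581541/8 = 18187721/92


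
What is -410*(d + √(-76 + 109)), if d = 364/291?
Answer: -149240/291 - 410*√33 ≈ -2868.1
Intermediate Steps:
d = 364/291 (d = 364*(1/291) = 364/291 ≈ 1.2509)
-410*(d + √(-76 + 109)) = -410*(364/291 + √(-76 + 109)) = -410*(364/291 + √33) = -149240/291 - 410*√33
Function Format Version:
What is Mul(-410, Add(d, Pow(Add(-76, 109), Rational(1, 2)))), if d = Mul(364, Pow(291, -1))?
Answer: Add(Rational(-149240, 291), Mul(-410, Pow(33, Rational(1, 2)))) ≈ -2868.1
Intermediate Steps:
d = Rational(364, 291) (d = Mul(364, Rational(1, 291)) = Rational(364, 291) ≈ 1.2509)
Mul(-410, Add(d, Pow(Add(-76, 109), Rational(1, 2)))) = Mul(-410, Add(Rational(364, 291), Pow(Add(-76, 109), Rational(1, 2)))) = Mul(-410, Add(Rational(364, 291), Pow(33, Rational(1, 2)))) = Add(Rational(-149240, 291), Mul(-410, Pow(33, Rational(1, 2))))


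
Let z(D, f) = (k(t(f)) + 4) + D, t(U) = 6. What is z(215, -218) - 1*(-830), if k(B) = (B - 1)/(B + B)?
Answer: 12593/12 ≈ 1049.4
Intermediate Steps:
k(B) = (-1 + B)/(2*B) (k(B) = (-1 + B)/((2*B)) = (-1 + B)*(1/(2*B)) = (-1 + B)/(2*B))
z(D, f) = 53/12 + D (z(D, f) = ((½)*(-1 + 6)/6 + 4) + D = ((½)*(⅙)*5 + 4) + D = (5/12 + 4) + D = 53/12 + D)
z(215, -218) - 1*(-830) = (53/12 + 215) - 1*(-830) = 2633/12 + 830 = 12593/12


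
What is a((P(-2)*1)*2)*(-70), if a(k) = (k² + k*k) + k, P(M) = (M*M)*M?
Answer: -34720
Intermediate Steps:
P(M) = M³ (P(M) = M²*M = M³)
a(k) = k + 2*k² (a(k) = (k² + k²) + k = 2*k² + k = k + 2*k²)
a((P(-2)*1)*2)*(-70) = ((((-2)³*1)*2)*(1 + 2*(((-2)³*1)*2)))*(-70) = ((-8*1*2)*(1 + 2*(-8*1*2)))*(-70) = ((-8*2)*(1 + 2*(-8*2)))*(-70) = -16*(1 + 2*(-16))*(-70) = -16*(1 - 32)*(-70) = -16*(-31)*(-70) = 496*(-70) = -34720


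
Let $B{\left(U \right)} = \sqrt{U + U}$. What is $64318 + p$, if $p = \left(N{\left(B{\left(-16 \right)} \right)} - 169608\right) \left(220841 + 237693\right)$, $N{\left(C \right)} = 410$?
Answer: $-77582971414$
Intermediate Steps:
$B{\left(U \right)} = \sqrt{2} \sqrt{U}$ ($B{\left(U \right)} = \sqrt{2 U} = \sqrt{2} \sqrt{U}$)
$p = -77583035732$ ($p = \left(410 - 169608\right) \left(220841 + 237693\right) = \left(-169198\right) 458534 = -77583035732$)
$64318 + p = 64318 - 77583035732 = -77582971414$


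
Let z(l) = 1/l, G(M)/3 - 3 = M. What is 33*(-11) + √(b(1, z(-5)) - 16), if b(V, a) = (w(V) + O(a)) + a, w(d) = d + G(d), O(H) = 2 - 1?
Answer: -363 + I*√55/5 ≈ -363.0 + 1.4832*I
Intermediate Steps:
G(M) = 9 + 3*M
O(H) = 1
w(d) = 9 + 4*d (w(d) = d + (9 + 3*d) = 9 + 4*d)
b(V, a) = 10 + a + 4*V (b(V, a) = ((9 + 4*V) + 1) + a = (10 + 4*V) + a = 10 + a + 4*V)
33*(-11) + √(b(1, z(-5)) - 16) = 33*(-11) + √((10 + 1/(-5) + 4*1) - 16) = -363 + √((10 - ⅕ + 4) - 16) = -363 + √(69/5 - 16) = -363 + √(-11/5) = -363 + I*√55/5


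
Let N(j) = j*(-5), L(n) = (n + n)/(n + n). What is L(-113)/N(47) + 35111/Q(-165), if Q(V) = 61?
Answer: 8251024/14335 ≈ 575.59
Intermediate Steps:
L(n) = 1 (L(n) = (2*n)/((2*n)) = (2*n)*(1/(2*n)) = 1)
N(j) = -5*j
L(-113)/N(47) + 35111/Q(-165) = 1/(-5*47) + 35111/61 = 1/(-235) + 35111*(1/61) = 1*(-1/235) + 35111/61 = -1/235 + 35111/61 = 8251024/14335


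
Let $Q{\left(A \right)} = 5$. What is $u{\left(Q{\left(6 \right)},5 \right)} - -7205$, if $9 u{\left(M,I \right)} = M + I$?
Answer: $\frac{64855}{9} \approx 7206.1$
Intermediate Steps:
$u{\left(M,I \right)} = \frac{I}{9} + \frac{M}{9}$ ($u{\left(M,I \right)} = \frac{M + I}{9} = \frac{I + M}{9} = \frac{I}{9} + \frac{M}{9}$)
$u{\left(Q{\left(6 \right)},5 \right)} - -7205 = \left(\frac{1}{9} \cdot 5 + \frac{1}{9} \cdot 5\right) - -7205 = \left(\frac{5}{9} + \frac{5}{9}\right) + 7205 = \frac{10}{9} + 7205 = \frac{64855}{9}$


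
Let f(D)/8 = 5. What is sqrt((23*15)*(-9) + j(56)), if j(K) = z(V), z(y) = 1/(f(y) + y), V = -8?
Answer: I*sqrt(198718)/8 ≈ 55.722*I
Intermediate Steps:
f(D) = 40 (f(D) = 8*5 = 40)
z(y) = 1/(40 + y)
j(K) = 1/32 (j(K) = 1/(40 - 8) = 1/32)
sqrt((23*15)*(-9) + j(56)) = sqrt((23*15)*(-9) + 1/32) = sqrt(345*(-9) + 1/32) = sqrt(-3105 + 1/32) = sqrt(-99359/32) = I*sqrt(198718)/8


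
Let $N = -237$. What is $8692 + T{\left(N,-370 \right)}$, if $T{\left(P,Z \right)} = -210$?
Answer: $8482$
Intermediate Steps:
$8692 + T{\left(N,-370 \right)} = 8692 - 210 = 8482$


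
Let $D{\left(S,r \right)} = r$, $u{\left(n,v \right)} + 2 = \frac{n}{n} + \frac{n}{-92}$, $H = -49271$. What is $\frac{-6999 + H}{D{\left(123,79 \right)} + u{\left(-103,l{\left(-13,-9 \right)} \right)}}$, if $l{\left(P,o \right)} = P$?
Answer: $- \frac{5176840}{7279} \approx -711.2$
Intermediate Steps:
$u{\left(n,v \right)} = -1 - \frac{n}{92}$ ($u{\left(n,v \right)} = -2 + \left(\frac{n}{n} + \frac{n}{-92}\right) = -2 + \left(1 + n \left(- \frac{1}{92}\right)\right) = -2 - \left(-1 + \frac{n}{92}\right) = -1 - \frac{n}{92}$)
$\frac{-6999 + H}{D{\left(123,79 \right)} + u{\left(-103,l{\left(-13,-9 \right)} \right)}} = \frac{-6999 - 49271}{79 - - \frac{11}{92}} = - \frac{56270}{79 + \left(-1 + \frac{103}{92}\right)} = - \frac{56270}{79 + \frac{11}{92}} = - \frac{56270}{\frac{7279}{92}} = \left(-56270\right) \frac{92}{7279} = - \frac{5176840}{7279}$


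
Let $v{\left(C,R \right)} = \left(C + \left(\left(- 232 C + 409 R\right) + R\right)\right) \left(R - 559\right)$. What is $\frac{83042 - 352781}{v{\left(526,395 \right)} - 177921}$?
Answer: $\frac{269739}{6810737} \approx 0.039605$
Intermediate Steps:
$v{\left(C,R \right)} = \left(-559 + R\right) \left(- 231 C + 410 R\right)$ ($v{\left(C,R \right)} = \left(C - \left(- 410 R + 232 C\right)\right) \left(-559 + R\right) = \left(- 231 C + 410 R\right) \left(-559 + R\right) = \left(-559 + R\right) \left(- 231 C + 410 R\right)$)
$\frac{83042 - 352781}{v{\left(526,395 \right)} - 177921} = \frac{83042 - 352781}{\left(\left(-229190\right) 395 + 410 \cdot 395^{2} + 129129 \cdot 526 - 121506 \cdot 395\right) - 177921} = - \frac{269739}{\left(-90530050 + 410 \cdot 156025 + 67921854 - 47994870\right) - 177921} = - \frac{269739}{\left(-90530050 + 63970250 + 67921854 - 47994870\right) - 177921} = - \frac{269739}{-6632816 - 177921} = - \frac{269739}{-6810737} = \left(-269739\right) \left(- \frac{1}{6810737}\right) = \frac{269739}{6810737}$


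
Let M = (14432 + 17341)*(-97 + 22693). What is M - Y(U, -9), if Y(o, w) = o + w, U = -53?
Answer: 717942770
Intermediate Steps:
M = 717942708 (M = 31773*22596 = 717942708)
M - Y(U, -9) = 717942708 - (-53 - 9) = 717942708 - 1*(-62) = 717942708 + 62 = 717942770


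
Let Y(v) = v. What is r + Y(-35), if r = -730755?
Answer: -730790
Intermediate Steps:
r + Y(-35) = -730755 - 35 = -730790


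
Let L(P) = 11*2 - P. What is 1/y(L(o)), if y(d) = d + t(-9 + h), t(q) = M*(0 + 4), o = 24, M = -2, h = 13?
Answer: -1/10 ≈ -0.10000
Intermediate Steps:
L(P) = 22 - P
t(q) = -8 (t(q) = -2*(0 + 4) = -2*4 = -8)
y(d) = -8 + d (y(d) = d - 8 = -8 + d)
1/y(L(o)) = 1/(-8 + (22 - 1*24)) = 1/(-8 + (22 - 24)) = 1/(-8 - 2) = 1/(-10) = -1/10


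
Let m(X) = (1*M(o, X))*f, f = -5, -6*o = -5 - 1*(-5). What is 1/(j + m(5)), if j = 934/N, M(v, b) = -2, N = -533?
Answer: 533/4396 ≈ 0.12125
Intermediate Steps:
o = 0 (o = -(-5 - 1*(-5))/6 = -(-5 + 5)/6 = -⅙*0 = 0)
j = -934/533 (j = 934/(-533) = 934*(-1/533) = -934/533 ≈ -1.7523)
m(X) = 10 (m(X) = (1*(-2))*(-5) = -2*(-5) = 10)
1/(j + m(5)) = 1/(-934/533 + 10) = 1/(4396/533) = 533/4396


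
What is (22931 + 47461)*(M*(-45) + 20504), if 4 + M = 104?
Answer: 1126553568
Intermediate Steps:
M = 100 (M = -4 + 104 = 100)
(22931 + 47461)*(M*(-45) + 20504) = (22931 + 47461)*(100*(-45) + 20504) = 70392*(-4500 + 20504) = 70392*16004 = 1126553568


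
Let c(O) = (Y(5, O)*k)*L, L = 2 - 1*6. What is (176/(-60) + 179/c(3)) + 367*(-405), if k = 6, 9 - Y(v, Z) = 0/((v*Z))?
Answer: -160529863/1080 ≈ -1.4864e+5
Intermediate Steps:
Y(v, Z) = 9 (Y(v, Z) = 9 - 0/(v*Z) = 9 - 0/(Z*v) = 9 - 0*1/(Z*v) = 9 - 1*0 = 9 + 0 = 9)
L = -4 (L = 2 - 6 = -4)
c(O) = -216 (c(O) = (9*6)*(-4) = 54*(-4) = -216)
(176/(-60) + 179/c(3)) + 367*(-405) = (176/(-60) + 179/(-216)) + 367*(-405) = (176*(-1/60) + 179*(-1/216)) - 148635 = (-44/15 - 179/216) - 148635 = -4063/1080 - 148635 = -160529863/1080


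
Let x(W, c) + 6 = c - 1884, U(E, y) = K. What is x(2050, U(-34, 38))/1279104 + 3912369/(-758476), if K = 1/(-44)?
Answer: -55063364116795/10671866540544 ≈ -5.1597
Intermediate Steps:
K = -1/44 ≈ -0.022727
U(E, y) = -1/44
x(W, c) = -1890 + c (x(W, c) = -6 + (c - 1884) = -6 + (-1884 + c) = -1890 + c)
x(2050, U(-34, 38))/1279104 + 3912369/(-758476) = (-1890 - 1/44)/1279104 + 3912369/(-758476) = -83161/44*1/1279104 + 3912369*(-1/758476) = -83161/56280576 - 3912369/758476 = -55063364116795/10671866540544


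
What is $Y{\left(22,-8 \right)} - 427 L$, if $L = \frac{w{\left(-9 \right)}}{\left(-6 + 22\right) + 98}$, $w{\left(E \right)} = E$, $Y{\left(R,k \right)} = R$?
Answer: $\frac{2117}{38} \approx 55.711$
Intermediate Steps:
$L = - \frac{3}{38}$ ($L = - \frac{9}{\left(-6 + 22\right) + 98} = - \frac{9}{16 + 98} = - \frac{9}{114} = \left(-9\right) \frac{1}{114} = - \frac{3}{38} \approx -0.078947$)
$Y{\left(22,-8 \right)} - 427 L = 22 - - \frac{1281}{38} = 22 + \frac{1281}{38} = \frac{2117}{38}$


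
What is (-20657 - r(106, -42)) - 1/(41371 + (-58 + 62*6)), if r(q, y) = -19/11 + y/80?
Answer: -75767398081/3668280 ≈ -20655.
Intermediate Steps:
r(q, y) = -19/11 + y/80 (r(q, y) = -19*1/11 + y*(1/80) = -19/11 + y/80)
(-20657 - r(106, -42)) - 1/(41371 + (-58 + 62*6)) = (-20657 - (-19/11 + (1/80)*(-42))) - 1/(41371 + (-58 + 62*6)) = (-20657 - (-19/11 - 21/40)) - 1/(41371 + (-58 + 372)) = (-20657 - 1*(-991/440)) - 1/(41371 + 314) = (-20657 + 991/440) - 1/41685 = -9088089/440 - 1*1/41685 = -9088089/440 - 1/41685 = -75767398081/3668280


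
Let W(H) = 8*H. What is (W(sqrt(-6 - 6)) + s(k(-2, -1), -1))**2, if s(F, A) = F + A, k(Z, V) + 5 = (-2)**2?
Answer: -764 - 64*I*sqrt(3) ≈ -764.0 - 110.85*I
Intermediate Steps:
k(Z, V) = -1 (k(Z, V) = -5 + (-2)**2 = -5 + 4 = -1)
s(F, A) = A + F
(W(sqrt(-6 - 6)) + s(k(-2, -1), -1))**2 = (8*sqrt(-6 - 6) + (-1 - 1))**2 = (8*sqrt(-12) - 2)**2 = (8*(2*I*sqrt(3)) - 2)**2 = (16*I*sqrt(3) - 2)**2 = (-2 + 16*I*sqrt(3))**2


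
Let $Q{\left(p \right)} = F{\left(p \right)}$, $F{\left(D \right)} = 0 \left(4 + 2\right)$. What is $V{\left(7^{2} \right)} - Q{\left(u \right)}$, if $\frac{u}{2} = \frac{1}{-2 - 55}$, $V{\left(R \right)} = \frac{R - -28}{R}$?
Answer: $\frac{11}{7} \approx 1.5714$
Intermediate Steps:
$V{\left(R \right)} = \frac{28 + R}{R}$ ($V{\left(R \right)} = \frac{R + 28}{R} = \frac{28 + R}{R}$)
$u = - \frac{2}{57}$ ($u = \frac{2}{-2 - 55} = \frac{2}{-57} = 2 \left(- \frac{1}{57}\right) = - \frac{2}{57} \approx -0.035088$)
$F{\left(D \right)} = 0$ ($F{\left(D \right)} = 0 \cdot 6 = 0$)
$Q{\left(p \right)} = 0$
$V{\left(7^{2} \right)} - Q{\left(u \right)} = \frac{28 + 7^{2}}{7^{2}} - 0 = \frac{28 + 49}{49} + 0 = \frac{1}{49} \cdot 77 + 0 = \frac{11}{7} + 0 = \frac{11}{7}$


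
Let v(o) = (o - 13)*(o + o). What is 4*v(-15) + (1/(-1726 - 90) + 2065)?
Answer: 9851799/1816 ≈ 5425.0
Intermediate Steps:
v(o) = 2*o*(-13 + o) (v(o) = (-13 + o)*(2*o) = 2*o*(-13 + o))
4*v(-15) + (1/(-1726 - 90) + 2065) = 4*(2*(-15)*(-13 - 15)) + (1/(-1726 - 90) + 2065) = 4*(2*(-15)*(-28)) + (1/(-1816) + 2065) = 4*840 + (-1/1816 + 2065) = 3360 + 3750039/1816 = 9851799/1816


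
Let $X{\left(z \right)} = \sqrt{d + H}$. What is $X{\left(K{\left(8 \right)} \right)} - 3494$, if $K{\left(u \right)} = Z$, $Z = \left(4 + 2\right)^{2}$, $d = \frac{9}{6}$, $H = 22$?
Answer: $-3494 + \frac{\sqrt{94}}{2} \approx -3489.2$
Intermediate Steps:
$d = \frac{3}{2}$ ($d = 9 \cdot \frac{1}{6} = \frac{3}{2} \approx 1.5$)
$Z = 36$ ($Z = 6^{2} = 36$)
$K{\left(u \right)} = 36$
$X{\left(z \right)} = \frac{\sqrt{94}}{2}$ ($X{\left(z \right)} = \sqrt{\frac{3}{2} + 22} = \sqrt{\frac{47}{2}} = \frac{\sqrt{94}}{2}$)
$X{\left(K{\left(8 \right)} \right)} - 3494 = \frac{\sqrt{94}}{2} - 3494 = -3494 + \frac{\sqrt{94}}{2}$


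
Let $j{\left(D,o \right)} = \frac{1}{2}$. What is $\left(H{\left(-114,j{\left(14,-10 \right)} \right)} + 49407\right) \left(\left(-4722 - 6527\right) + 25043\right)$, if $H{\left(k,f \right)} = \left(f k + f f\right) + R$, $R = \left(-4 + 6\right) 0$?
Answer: $\frac{1361474697}{2} \approx 6.8074 \cdot 10^{8}$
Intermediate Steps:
$R = 0$ ($R = 2 \cdot 0 = 0$)
$j{\left(D,o \right)} = \frac{1}{2}$
$H{\left(k,f \right)} = f^{2} + f k$ ($H{\left(k,f \right)} = \left(f k + f f\right) + 0 = \left(f k + f^{2}\right) + 0 = \left(f^{2} + f k\right) + 0 = f^{2} + f k$)
$\left(H{\left(-114,j{\left(14,-10 \right)} \right)} + 49407\right) \left(\left(-4722 - 6527\right) + 25043\right) = \left(\frac{\frac{1}{2} - 114}{2} + 49407\right) \left(\left(-4722 - 6527\right) + 25043\right) = \left(\frac{1}{2} \left(- \frac{227}{2}\right) + 49407\right) \left(\left(-4722 - 6527\right) + 25043\right) = \left(- \frac{227}{4} + 49407\right) \left(-11249 + 25043\right) = \frac{197401}{4} \cdot 13794 = \frac{1361474697}{2}$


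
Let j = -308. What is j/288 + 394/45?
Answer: 2767/360 ≈ 7.6861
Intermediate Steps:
j/288 + 394/45 = -308/288 + 394/45 = -308*1/288 + 394*(1/45) = -77/72 + 394/45 = 2767/360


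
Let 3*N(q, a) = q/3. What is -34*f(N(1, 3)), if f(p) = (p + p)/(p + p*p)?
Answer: -306/5 ≈ -61.200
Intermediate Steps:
N(q, a) = q/9 (N(q, a) = (q/3)/3 = q/9)
f(p) = 2*p/(p + p²) (f(p) = (2*p)/(p + p²) = 2*p/(p + p²))
-34*f(N(1, 3)) = -68/(1 + (⅑)*1) = -68/(1 + ⅑) = -68/10/9 = -68*9/10 = -34*9/5 = -306/5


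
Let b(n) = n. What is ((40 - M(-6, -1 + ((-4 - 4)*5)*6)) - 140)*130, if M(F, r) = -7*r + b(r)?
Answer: -200980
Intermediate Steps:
M(F, r) = -6*r (M(F, r) = -7*r + r = -6*r)
((40 - M(-6, -1 + ((-4 - 4)*5)*6)) - 140)*130 = ((40 - (-6)*(-1 + ((-4 - 4)*5)*6)) - 140)*130 = ((40 - (-6)*(-1 - 8*5*6)) - 140)*130 = ((40 - (-6)*(-1 - 40*6)) - 140)*130 = ((40 - (-6)*(-1 - 240)) - 140)*130 = ((40 - (-6)*(-241)) - 140)*130 = ((40 - 1*1446) - 140)*130 = ((40 - 1446) - 140)*130 = (-1406 - 140)*130 = -1546*130 = -200980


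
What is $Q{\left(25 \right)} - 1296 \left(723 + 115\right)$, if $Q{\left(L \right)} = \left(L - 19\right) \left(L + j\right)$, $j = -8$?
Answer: $-1085946$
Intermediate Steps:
$Q{\left(L \right)} = \left(-19 + L\right) \left(-8 + L\right)$ ($Q{\left(L \right)} = \left(L - 19\right) \left(L - 8\right) = \left(-19 + L\right) \left(-8 + L\right)$)
$Q{\left(25 \right)} - 1296 \left(723 + 115\right) = \left(152 + 25^{2} - 675\right) - 1296 \left(723 + 115\right) = \left(152 + 625 - 675\right) - 1086048 = 102 - 1086048 = -1085946$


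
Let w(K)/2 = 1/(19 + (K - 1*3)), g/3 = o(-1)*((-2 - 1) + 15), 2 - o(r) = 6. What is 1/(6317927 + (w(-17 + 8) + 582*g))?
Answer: 7/43638835 ≈ 1.6041e-7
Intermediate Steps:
o(r) = -4 (o(r) = 2 - 1*6 = 2 - 6 = -4)
g = -144 (g = 3*(-4*((-2 - 1) + 15)) = 3*(-4*(-3 + 15)) = 3*(-4*12) = 3*(-48) = -144)
w(K) = 2/(16 + K) (w(K) = 2/(19 + (K - 1*3)) = 2/(19 + (K - 3)) = 2/(19 + (-3 + K)) = 2/(16 + K))
1/(6317927 + (w(-17 + 8) + 582*g)) = 1/(6317927 + (2/(16 + (-17 + 8)) + 582*(-144))) = 1/(6317927 + (2/(16 - 9) - 83808)) = 1/(6317927 + (2/7 - 83808)) = 1/(6317927 - 586654/7) = 1/(43638835/7) = 7/43638835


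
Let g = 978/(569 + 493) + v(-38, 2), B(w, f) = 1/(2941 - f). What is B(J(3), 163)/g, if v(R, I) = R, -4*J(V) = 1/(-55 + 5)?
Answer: -59/6077338 ≈ -9.7082e-6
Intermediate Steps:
J(V) = 1/200 (J(V) = -1/(4*(-55 + 5)) = -¼/(-50) = -¼*(-1/50) = 1/200)
g = -6563/177 (g = 978/(569 + 493) - 38 = 978/1062 - 38 = 978*(1/1062) - 38 = 163/177 - 38 = -6563/177 ≈ -37.079)
B(J(3), 163)/g = (-1/(-2941 + 163))/(-6563/177) = -1/(-2778)*(-177/6563) = -1*(-1/2778)*(-177/6563) = (1/2778)*(-177/6563) = -59/6077338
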